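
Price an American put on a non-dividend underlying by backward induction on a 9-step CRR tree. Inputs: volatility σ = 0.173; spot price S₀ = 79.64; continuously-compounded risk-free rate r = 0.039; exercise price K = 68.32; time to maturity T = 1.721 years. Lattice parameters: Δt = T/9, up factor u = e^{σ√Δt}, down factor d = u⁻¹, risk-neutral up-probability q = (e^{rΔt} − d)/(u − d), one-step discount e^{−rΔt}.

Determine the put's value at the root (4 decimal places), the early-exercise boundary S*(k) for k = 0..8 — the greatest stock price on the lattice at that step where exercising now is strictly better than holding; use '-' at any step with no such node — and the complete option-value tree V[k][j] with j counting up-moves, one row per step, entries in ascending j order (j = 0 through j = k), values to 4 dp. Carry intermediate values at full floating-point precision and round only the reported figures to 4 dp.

price = 1.6166
boundary = - - - - - 54.5578 58.8453 54.5578 58.8453
tree:
1.6166
2.6340 0.7390
4.1847 1.2990 0.2539
6.4543 2.2352 0.4888 0.0497
9.6160 3.7475 0.9285 0.1066 0.0000
13.7622 6.0826 1.7340 0.2287 0.0000 0.0000
17.7373 9.4747 3.1666 0.4908 0.0000 0.0000 0.0000
21.4228 13.7622 5.6053 1.0532 0.0000 0.0000 0.0000 0.0000
24.8397 17.7373 9.4747 2.2602 0.0000 0.0000 0.0000 0.0000 0.0000
28.0077 21.4228 13.7622 4.8503 0.0000 0.0000 0.0000 0.0000 0.0000 0.0000

Δt=0.19122, u=1.07859, d=0.92714, q=0.53052, disc=e^(-rΔt)=0.99257
k=9 terminal: V=max(K-S,0) → 28.0077 21.4228 13.7622 4.8503 0.0000 0.0000 0.0000 0.0000 0.0000 0.0000
k=8: j=0 S=43.4803 intr=24.8397 cont=24.3321 V=24.8397[EX]; j=1 S=50.5827 intr=17.7373 cont=17.2297 V=17.7373[EX]; j=2 S=58.8453 intr=9.4747 cont=8.9671 V=9.4747[EX]; j=3 S=68.4576 intr=0.0000 cont=2.2602 V=2.2602[hold]; j=4 S=79.6400 intr=0.0000 cont=0.0000 V=0.0000[hold]; j=5 S=92.6490 intr=0.0000 cont=0.0000 V=0.0000[hold]; j=6 S=107.7831 intr=0.0000 cont=0.0000 V=0.0000[hold]; j=7 S=125.3893 intr=0.0000 cont=0.0000 V=0.0000[hold]; j=8 S=145.8714 intr=0.0000 cont=0.0000 V=0.0000[hold]  S*(8)=58.8453
k=7: j=0 S=46.8972 intr=21.4228 cont=20.9152 V=21.4228[EX]; j=1 S=54.5578 intr=13.7622 cont=13.2546 V=13.7622[EX]; j=2 S=63.4697 intr=4.8503 cont=5.6053 V=5.6053[hold]; j=3 S=73.8374 intr=0.0000 cont=1.0532 V=1.0532[hold]; j=4 S=85.8986 intr=0.0000 cont=0.0000 V=0.0000[hold]; j=5 S=99.9300 intr=0.0000 cont=0.0000 V=0.0000[hold]; j=6 S=116.2534 intr=0.0000 cont=0.0000 V=0.0000[hold]; j=7 S=135.2431 intr=0.0000 cont=0.0000 V=0.0000[hold]  S*(7)=54.5578
k=6: j=0 S=50.5827 intr=17.7373 cont=17.2297 V=17.7373[EX]; j=1 S=58.8453 intr=9.4747 cont=9.3646 V=9.4747[EX]; j=2 S=68.4576 intr=0.0000 cont=3.1666 V=3.1666[hold]; j=3 S=79.6400 intr=0.0000 cont=0.4908 V=0.4908[hold]; j=4 S=92.6490 intr=0.0000 cont=0.0000 V=0.0000[hold]; j=5 S=107.7831 intr=0.0000 cont=0.0000 V=0.0000[hold]; j=6 S=125.3893 intr=0.0000 cont=0.0000 V=0.0000[hold]  S*(6)=58.8453
k=5: j=0 S=54.5578 intr=13.7622 cont=13.2546 V=13.7622[EX]; j=1 S=63.4697 intr=4.8503 cont=6.0826 V=6.0826[hold]; j=2 S=73.8374 intr=0.0000 cont=1.7340 V=1.7340[hold]; j=3 S=85.8986 intr=0.0000 cont=0.2287 V=0.2287[hold]; j=4 S=99.9300 intr=0.0000 cont=0.0000 V=0.0000[hold]; j=5 S=116.2534 intr=0.0000 cont=0.0000 V=0.0000[hold]  S*(5)=54.5578
k=4: j=0 S=58.8453 intr=9.4747 cont=9.6160 V=9.6160[hold]; j=1 S=68.4576 intr=0.0000 cont=3.7475 V=3.7475[hold]; j=2 S=79.6400 intr=0.0000 cont=0.9285 V=0.9285[hold]; j=3 S=92.6490 intr=0.0000 cont=0.1066 V=0.1066[hold]; j=4 S=107.7831 intr=0.0000 cont=0.0000 V=0.0000[hold]  S*(4)=-
k=3: j=0 S=63.4697 intr=4.8503 cont=6.4543 V=6.4543[hold]; j=1 S=73.8374 intr=0.0000 cont=2.2352 V=2.2352[hold]; j=2 S=85.8986 intr=0.0000 cont=0.4888 V=0.4888[hold]; j=3 S=99.9300 intr=0.0000 cont=0.0497 V=0.0497[hold]  S*(3)=-
k=2: j=0 S=68.4576 intr=0.0000 cont=4.1847 V=4.1847[hold]; j=1 S=79.6400 intr=0.0000 cont=1.2990 V=1.2990[hold]; j=2 S=92.6490 intr=0.0000 cont=0.2539 V=0.2539[hold]  S*(2)=-
k=1: j=0 S=73.8374 intr=0.0000 cont=2.6340 V=2.6340[hold]; j=1 S=85.8986 intr=0.0000 cont=0.7390 V=0.7390[hold]  S*(1)=-
k=0: j=0 S=79.6400 intr=0.0000 cont=1.6166 V=1.6166[hold]  S*(0)=-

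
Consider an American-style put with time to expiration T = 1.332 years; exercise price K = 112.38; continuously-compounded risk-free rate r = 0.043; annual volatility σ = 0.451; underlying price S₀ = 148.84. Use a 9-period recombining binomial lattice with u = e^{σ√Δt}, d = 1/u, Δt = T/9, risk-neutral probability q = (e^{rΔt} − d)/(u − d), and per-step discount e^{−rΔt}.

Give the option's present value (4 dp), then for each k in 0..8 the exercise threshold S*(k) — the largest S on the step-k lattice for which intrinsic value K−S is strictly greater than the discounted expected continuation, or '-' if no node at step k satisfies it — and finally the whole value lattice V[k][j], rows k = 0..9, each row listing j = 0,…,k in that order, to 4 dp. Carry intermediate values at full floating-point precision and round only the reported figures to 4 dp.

Δt=0.14800, u=1.18946, d=0.84071, q=0.47504, disc=e^(-rΔt)=0.99366
k=9 terminal: V=max(K-S,0) → 81.1511 68.1966 49.8682 23.9366 0.0000 0.0000 0.0000 0.0000 0.0000 0.0000
k=8: j=0 S=37.1456 intr=75.2344 cont=74.5214 V=75.2344[EX]; j=1 S=52.5546 intr=59.8254 cont=59.1125 V=59.8254[EX]; j=2 S=74.3556 intr=38.0244 cont=37.3115 V=38.0244[EX]; j=3 S=105.2002 intr=7.1798 cont=12.4861 V=12.4861[hold]; j=4 S=148.8400 intr=0.0000 cont=0.0000 V=0.0000[hold]; j=5 S=210.5827 intr=0.0000 cont=0.0000 V=0.0000[hold]; j=6 S=297.9377 intr=0.0000 cont=0.0000 V=0.0000[hold]; j=7 S=421.5300 intr=0.0000 cont=0.0000 V=0.0000[hold]; j=8 S=596.3914 intr=0.0000 cont=0.0000 V=0.0000[hold]  S*(8)=74.3556
k=7: j=0 S=44.1834 intr=68.1966 cont=67.4837 V=68.1966[EX]; j=1 S=62.5118 intr=49.8682 cont=49.1552 V=49.8682[EX]; j=2 S=88.4434 intr=23.9366 cont=25.7284 V=25.7284[hold]; j=3 S=125.1319 intr=0.0000 cont=6.5131 V=6.5131[hold]; j=4 S=177.0399 intr=0.0000 cont=0.0000 V=0.0000[hold]; j=5 S=250.4806 intr=0.0000 cont=0.0000 V=0.0000[hold]; j=6 S=354.3864 intr=0.0000 cont=0.0000 V=0.0000[hold]; j=7 S=501.3949 intr=0.0000 cont=0.0000 V=0.0000[hold]  S*(7)=62.5118
k=6: j=0 S=52.5546 intr=59.8254 cont=59.1125 V=59.8254[EX]; j=1 S=74.3556 intr=38.0244 cont=38.1572 V=38.1572[hold]; j=2 S=105.2002 intr=7.1798 cont=16.4951 V=16.4951[hold]; j=3 S=148.8400 intr=0.0000 cont=3.3974 V=3.3974[hold]; j=4 S=210.5827 intr=0.0000 cont=0.0000 V=0.0000[hold]; j=5 S=297.9377 intr=0.0000 cont=0.0000 V=0.0000[hold]; j=6 S=421.5300 intr=0.0000 cont=0.0000 V=0.0000[hold]  S*(6)=52.5546
k=5: j=0 S=62.5118 intr=49.8682 cont=49.2180 V=49.8682[EX]; j=1 S=88.4434 intr=23.9366 cont=27.6901 V=27.6901[hold]; j=2 S=125.1319 intr=0.0000 cont=10.2080 V=10.2080[hold]; j=3 S=177.0399 intr=0.0000 cont=1.7722 V=1.7722[hold]; j=4 S=250.4806 intr=0.0000 cont=0.0000 V=0.0000[hold]; j=5 S=354.3864 intr=0.0000 cont=0.0000 V=0.0000[hold]  S*(5)=62.5118
k=4: j=0 S=74.3556 intr=38.0244 cont=39.0832 V=39.0832[hold]; j=1 S=105.2002 intr=7.1798 cont=19.2625 V=19.2625[hold]; j=2 S=148.8400 intr=0.0000 cont=6.1614 V=6.1614[hold]; j=3 S=210.5827 intr=0.0000 cont=0.9244 V=0.9244[hold]; j=4 S=297.9377 intr=0.0000 cont=0.0000 V=0.0000[hold]  S*(4)=-
k=3: j=0 S=88.4434 intr=23.9366 cont=29.4794 V=29.4794[hold]; j=1 S=125.1319 intr=0.0000 cont=12.9562 V=12.9562[hold]; j=2 S=177.0399 intr=0.0000 cont=3.6503 V=3.6503[hold]; j=3 S=250.4806 intr=0.0000 cont=0.4822 V=0.4822[hold]  S*(3)=-
k=2: j=0 S=105.2002 intr=7.1798 cont=21.4930 V=21.4930[hold]; j=1 S=148.8400 intr=0.0000 cont=8.4814 V=8.4814[hold]; j=2 S=210.5827 intr=0.0000 cont=2.1317 V=2.1317[hold]  S*(2)=-
k=1: j=0 S=125.1319 intr=0.0000 cont=15.2149 V=15.2149[hold]; j=1 S=177.0399 intr=0.0000 cont=5.4304 V=5.4304[hold]  S*(1)=-
k=0: j=0 S=148.8400 intr=0.0000 cont=10.4998 V=10.4998[hold]  S*(0)=-

price = 10.4998
boundary = - - - - - 62.5118 52.5546 62.5118 74.3556
tree:
10.4998
15.2149 5.4304
21.4930 8.4814 2.1317
29.4794 12.9562 3.6503 0.4822
39.0832 19.2625 6.1614 0.9244 0.0000
49.8682 27.6901 10.2080 1.7722 0.0000 0.0000
59.8254 38.1572 16.4951 3.3974 0.0000 0.0000 0.0000
68.1966 49.8682 25.7284 6.5131 0.0000 0.0000 0.0000 0.0000
75.2344 59.8254 38.0244 12.4861 0.0000 0.0000 0.0000 0.0000 0.0000
81.1511 68.1966 49.8682 23.9366 0.0000 0.0000 0.0000 0.0000 0.0000 0.0000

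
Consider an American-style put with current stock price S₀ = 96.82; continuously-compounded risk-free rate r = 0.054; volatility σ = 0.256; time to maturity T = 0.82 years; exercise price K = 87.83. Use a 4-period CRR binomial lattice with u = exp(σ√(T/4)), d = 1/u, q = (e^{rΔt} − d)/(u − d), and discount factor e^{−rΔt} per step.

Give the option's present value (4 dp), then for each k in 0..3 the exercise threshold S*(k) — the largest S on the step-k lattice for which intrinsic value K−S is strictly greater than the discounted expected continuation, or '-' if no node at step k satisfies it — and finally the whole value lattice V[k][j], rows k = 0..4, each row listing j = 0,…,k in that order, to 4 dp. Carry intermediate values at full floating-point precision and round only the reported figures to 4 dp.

price = 3.9247
boundary = - - - 68.3832
tree:
3.9247
6.9669 1.1890
11.9480 2.4993 0.0000
19.4468 5.2536 0.0000 0.0000
26.9309 11.0430 0.0000 0.0000 0.0000

Δt=0.20500  u=1.12289  d=0.89056  q=0.51897  discount=0.98899
step 4 (expiry): payoffs max(K−S,0) = 26.9309 11.0430 0.0000 0.0000 0.0000
step 3: (k=3,j=0): S=68.3832, (K−S)⁺=19.4468, hold=18.4799 ⇒ V=19.4468 exercise | (k=3,j=1): S=86.2237, (K−S)⁺=1.6063, hold=5.2536 ⇒ V=5.2536 continue | (k=3,j=2): S=108.7186, (K−S)⁺=0.0000, hold=0.0000 ⇒ V=0.0000 continue | (k=3,j=3): S=137.0821, (K−S)⁺=0.0000, hold=0.0000 ⇒ V=0.0000 continue  boundary S*=68.3832
step 2: (k=2,j=0): S=76.7870, (K−S)⁺=11.0430, hold=11.9480 ⇒ V=11.9480 continue | (k=2,j=1): S=96.8200, (K−S)⁺=0.0000, hold=2.4993 ⇒ V=2.4993 continue | (k=2,j=2): S=122.0794, (K−S)⁺=0.0000, hold=0.0000 ⇒ V=0.0000 continue  boundary S*=-
step 1: (k=1,j=0): S=86.2237, (K−S)⁺=1.6063, hold=6.9669 ⇒ V=6.9669 continue | (k=1,j=1): S=108.7186, (K−S)⁺=0.0000, hold=1.1890 ⇒ V=1.1890 continue  boundary S*=-
step 0: (k=0,j=0): S=96.8200, (K−S)⁺=0.0000, hold=3.9247 ⇒ V=3.9247 continue  boundary S*=-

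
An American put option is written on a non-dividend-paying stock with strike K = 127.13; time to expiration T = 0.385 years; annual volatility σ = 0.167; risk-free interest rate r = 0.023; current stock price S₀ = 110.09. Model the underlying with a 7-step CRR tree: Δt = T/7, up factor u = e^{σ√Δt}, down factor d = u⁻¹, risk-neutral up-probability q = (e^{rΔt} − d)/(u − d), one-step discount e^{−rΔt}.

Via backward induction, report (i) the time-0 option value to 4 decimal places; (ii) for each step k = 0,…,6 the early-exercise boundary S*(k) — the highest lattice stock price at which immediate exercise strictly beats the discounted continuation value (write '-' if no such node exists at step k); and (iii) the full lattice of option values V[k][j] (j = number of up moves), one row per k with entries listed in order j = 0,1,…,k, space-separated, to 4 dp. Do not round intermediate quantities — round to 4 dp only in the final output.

params: Δt=0.05500 u=1.03994 d=0.96159 q=0.50637 e^(-rΔt)=0.99874
t_7 payoffs: 43.4380 36.6188 29.2440 21.2683 12.6428 3.3144 0.0000 0.0000
t_6: node(6,0) S=87.0348 payoff=40.0952 vs cont=39.9345 → 40.0952 [stop]  node(6,1) S=94.1264 payoff=33.0036 vs cont=32.8429 → 33.0036 [stop]  node(6,2) S=101.7957 payoff=25.3343 vs cont=25.1735 → 25.3343 [stop]  node(6,3) S=110.0900 payoff=17.0400 vs cont=16.8793 → 17.0400 [stop]  node(6,4) S=119.0601 payoff=8.0699 vs cont=7.9092 → 8.0699 [stop]  node(6,5) S=128.7610 payoff=0.0000 vs cont=1.6340 → 1.6340 [wait]  node(6,6) S=139.2524 payoff=0.0000 vs cont=0.0000 → 0.0000 [wait]  ⇒ S*(6)=119.0601
t_5: node(5,0) S=90.5112 payoff=36.6188 vs cont=36.4581 → 36.6188 [stop]  node(5,1) S=97.8860 payoff=29.2440 vs cont=29.0833 → 29.2440 [stop]  node(5,2) S=105.8617 payoff=21.2683 vs cont=21.1076 → 21.2683 [stop]  node(5,3) S=114.4872 payoff=12.6428 vs cont=12.4821 → 12.6428 [stop]  node(5,4) S=123.8156 payoff=3.3144 vs cont=4.8049 → 4.8049 [wait]  node(5,5) S=133.9040 payoff=0.0000 vs cont=0.8056 → 0.8056 [wait]  ⇒ S*(5)=114.4872
t_4: node(4,0) S=94.1264 payoff=33.0036 vs cont=32.8429 → 33.0036 [stop]  node(4,1) S=101.7957 payoff=25.3343 vs cont=25.1735 → 25.3343 [stop]  node(4,2) S=110.0900 payoff=17.0400 vs cont=16.8793 → 17.0400 [stop]  node(4,3) S=119.0601 payoff=8.0699 vs cont=8.6630 → 8.6630 [wait]  node(4,4) S=128.7610 payoff=0.0000 vs cont=2.7763 → 2.7763 [wait]  ⇒ S*(4)=110.0900
t_3: node(3,0) S=97.8860 payoff=29.2440 vs cont=29.0833 → 29.2440 [stop]  node(3,1) S=105.8617 payoff=21.2683 vs cont=21.1076 → 21.2683 [stop]  node(3,2) S=114.4872 payoff=12.6428 vs cont=12.7820 → 12.7820 [wait]  node(3,3) S=123.8156 payoff=3.3144 vs cont=5.6750 → 5.6750 [wait]  ⇒ S*(3)=105.8617
t_2: node(2,0) S=101.7957 payoff=25.3343 vs cont=25.1735 → 25.3343 [stop]  node(2,1) S=110.0900 payoff=17.0400 vs cont=16.9497 → 17.0400 [stop]  node(2,2) S=119.0601 payoff=8.0699 vs cont=9.1716 → 9.1716 [wait]  ⇒ S*(2)=110.0900
t_1: node(1,0) S=105.8617 payoff=21.2683 vs cont=21.1076 → 21.2683 [stop]  node(1,1) S=114.4872 payoff=12.6428 vs cont=13.0392 → 13.0392 [wait]  ⇒ S*(1)=105.8617
t_0: node(0,0) S=110.0900 payoff=17.0400 vs cont=17.0798 → 17.0798 [wait]  ⇒ S*(0)=-

price = 17.0798
boundary = - 105.8617 110.0900 105.8617 110.0900 114.4872 119.0601
tree:
17.0798
21.2683 13.0392
25.3343 17.0400 9.1716
29.2440 21.2683 12.7820 5.6750
33.0036 25.3343 17.0400 8.6630 2.7763
36.6188 29.2440 21.2683 12.6428 4.8049 0.8056
40.0952 33.0036 25.3343 17.0400 8.0699 1.6340 0.0000
43.4380 36.6188 29.2440 21.2683 12.6428 3.3144 0.0000 0.0000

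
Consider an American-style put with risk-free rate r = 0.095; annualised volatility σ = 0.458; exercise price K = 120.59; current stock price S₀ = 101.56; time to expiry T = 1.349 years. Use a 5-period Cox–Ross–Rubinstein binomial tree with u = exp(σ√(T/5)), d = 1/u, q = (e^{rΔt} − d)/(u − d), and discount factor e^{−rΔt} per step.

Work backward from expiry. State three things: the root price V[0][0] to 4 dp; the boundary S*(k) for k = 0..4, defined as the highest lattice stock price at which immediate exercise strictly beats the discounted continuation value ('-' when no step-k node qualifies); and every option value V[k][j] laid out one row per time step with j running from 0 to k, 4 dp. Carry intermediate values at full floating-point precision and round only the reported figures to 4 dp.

price = 26.9463
boundary = - 80.0582 63.1087 80.0582 63.1087
tree:
26.9463
40.5318 14.4923
57.4813 24.6953 4.8377
70.8424 40.5318 9.8255 0.0000
81.3747 57.4813 19.9561 0.0000 0.0000
89.6772 70.8424 40.5318 0.0000 0.0000 0.0000

Δt=0.26980, u=1.26858, d=0.78828, q=0.49486, disc=e^(-rΔt)=0.97469
k=5 terminal: V=max(K-S,0) → 89.6772 70.8424 40.5318 0.0000 0.0000 0.0000
k=4: j=0 S=39.2153 intr=81.3747 cont=78.3231 V=81.3747[EX]; j=1 S=63.1087 intr=57.4813 cont=54.4297 V=57.4813[EX]; j=2 S=101.5600 intr=19.0300 cont=19.9561 V=19.9561[hold]; j=3 S=163.4392 intr=0.0000 cont=0.0000 V=0.0000[hold]; j=4 S=263.0206 intr=0.0000 cont=0.0000 V=0.0000[hold]  S*(4)=63.1087
k=3: j=0 S=49.7476 intr=70.8424 cont=67.7908 V=70.8424[EX]; j=1 S=80.0582 intr=40.5318 cont=37.9269 V=40.5318[EX]; j=2 S=128.8367 intr=0.0000 cont=9.8255 V=9.8255[hold]; j=3 S=207.3352 intr=0.0000 cont=0.0000 V=0.0000[hold]  S*(3)=80.0582
k=2: j=0 S=63.1087 intr=57.4813 cont=54.4297 V=57.4813[EX]; j=1 S=101.5600 intr=19.0300 cont=24.6953 V=24.6953[hold]; j=2 S=163.4392 intr=0.0000 cont=4.8377 V=4.8377[hold]  S*(2)=63.1087
k=1: j=0 S=80.0582 intr=40.5318 cont=40.2128 V=40.5318[EX]; j=1 S=128.8367 intr=0.0000 cont=14.4923 V=14.4923[hold]  S*(1)=80.0582
k=0: j=0 S=101.5600 intr=19.0300 cont=26.9463 V=26.9463[hold]  S*(0)=-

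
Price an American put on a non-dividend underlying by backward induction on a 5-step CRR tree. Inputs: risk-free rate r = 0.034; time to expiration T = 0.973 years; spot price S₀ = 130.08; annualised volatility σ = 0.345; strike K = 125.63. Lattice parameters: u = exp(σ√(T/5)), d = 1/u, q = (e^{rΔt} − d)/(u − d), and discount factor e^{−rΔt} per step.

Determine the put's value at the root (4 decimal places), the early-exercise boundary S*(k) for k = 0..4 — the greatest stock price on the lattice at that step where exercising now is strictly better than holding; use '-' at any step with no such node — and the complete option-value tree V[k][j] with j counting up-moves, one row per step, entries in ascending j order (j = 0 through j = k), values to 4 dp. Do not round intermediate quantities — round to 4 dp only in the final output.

price = 14.2043
boundary = - - - 82.3991 95.9442
tree:
14.2043
21.4097 6.7099
31.1348 11.3250 1.8768
43.2309 18.6534 3.6596 0.0000
54.8637 29.6858 7.1358 0.0000 0.0000
64.8542 43.2309 13.9142 0.0000 0.0000 0.0000

Δt=0.19460  u=1.16438  d=0.85882  q=0.48375  discount=0.99341
step 5 (expiry): payoffs max(K−S,0) = 64.8542 43.2309 13.9142 0.0000 0.0000 0.0000
step 4: (k=4,j=0): S=70.7663, (K−S)⁺=54.8637, hold=54.0352 ⇒ V=54.8637 exercise | (k=4,j=1): S=95.9442, (K−S)⁺=29.6858, hold=28.8573 ⇒ V=29.6858 exercise | (k=4,j=2): S=130.0800, (K−S)⁺=0.0000, hold=7.1358 ⇒ V=7.1358 continue | (k=4,j=3): S=176.3609, (K−S)⁺=0.0000, hold=0.0000 ⇒ V=0.0000 continue | (k=4,j=4): S=239.1081, (K−S)⁺=0.0000, hold=0.0000 ⇒ V=0.0000 continue  boundary S*=95.9442
step 3: (k=3,j=0): S=82.3991, (K−S)⁺=43.2309, hold=42.4024 ⇒ V=43.2309 exercise | (k=3,j=1): S=111.7158, (K−S)⁺=13.9142, hold=18.6534 ⇒ V=18.6534 continue | (k=3,j=2): S=151.4630, (K−S)⁺=0.0000, hold=3.6596 ⇒ V=3.6596 continue | (k=3,j=3): S=205.3517, (K−S)⁺=0.0000, hold=0.0000 ⇒ V=0.0000 continue  boundary S*=82.3991
step 2: (k=2,j=0): S=95.9442, (K−S)⁺=29.6858, hold=31.1348 ⇒ V=31.1348 continue | (k=2,j=1): S=130.0800, (K−S)⁺=0.0000, hold=11.3250 ⇒ V=11.3250 continue | (k=2,j=2): S=176.3609, (K−S)⁺=0.0000, hold=1.8768 ⇒ V=1.8768 continue  boundary S*=-
step 1: (k=1,j=0): S=111.7158, (K−S)⁺=13.9142, hold=21.4097 ⇒ V=21.4097 continue | (k=1,j=1): S=151.4630, (K−S)⁺=0.0000, hold=6.7099 ⇒ V=6.7099 continue  boundary S*=-
step 0: (k=0,j=0): S=130.0800, (K−S)⁺=0.0000, hold=14.2043 ⇒ V=14.2043 continue  boundary S*=-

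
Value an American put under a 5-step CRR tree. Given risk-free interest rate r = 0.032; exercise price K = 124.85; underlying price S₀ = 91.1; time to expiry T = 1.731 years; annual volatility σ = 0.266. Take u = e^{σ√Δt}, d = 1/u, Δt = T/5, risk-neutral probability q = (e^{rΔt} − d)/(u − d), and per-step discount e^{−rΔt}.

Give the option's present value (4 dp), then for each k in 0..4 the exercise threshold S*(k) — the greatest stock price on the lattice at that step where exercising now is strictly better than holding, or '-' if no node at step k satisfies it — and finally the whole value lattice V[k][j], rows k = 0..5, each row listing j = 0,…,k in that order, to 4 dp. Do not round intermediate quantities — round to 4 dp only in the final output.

price = 34.7484
boundary = - 77.9016 66.6154 77.9016 91.1000
tree:
34.7484
46.9484 23.1511
58.2346 33.8336 12.8329
67.8857 46.9484 21.2877 4.5433
76.1386 58.2346 33.7500 9.1221 0.0000
83.1958 67.8857 46.9484 18.3155 0.0000 0.0000

Δt=0.34620  u=1.16942  d=0.85512  q=0.49640  discount=0.98898
step 5 (expiry): payoffs max(K−S,0) = 83.1958 67.8857 46.9484 18.3155 0.0000 0.0000
step 4: (k=4,j=0): S=48.7114, (K−S)⁺=76.1386, hold=74.7631 ⇒ V=76.1386 exercise | (k=4,j=1): S=66.6154, (K−S)⁺=58.2346, hold=56.8591 ⇒ V=58.2346 exercise | (k=4,j=2): S=91.1000, (K−S)⁺=33.7500, hold=32.3745 ⇒ V=33.7500 exercise | (k=4,j=3): S=124.5840, (K−S)⁺=0.2660, hold=9.1221 ⇒ V=9.1221 continue | (k=4,j=4): S=170.3751, (K−S)⁺=0.0000, hold=0.0000 ⇒ V=0.0000 continue  boundary S*=91.1000
step 3: (k=3,j=0): S=56.9643, (K−S)⁺=67.8857, hold=66.5102 ⇒ V=67.8857 exercise | (k=3,j=1): S=77.9016, (K−S)⁺=46.9484, hold=45.5729 ⇒ V=46.9484 exercise | (k=3,j=2): S=106.5345, (K−S)⁺=18.3155, hold=21.2877 ⇒ V=21.2877 continue | (k=3,j=3): S=145.6915, (K−S)⁺=0.0000, hold=4.5433 ⇒ V=4.5433 continue  boundary S*=77.9016
step 2: (k=2,j=0): S=66.6154, (K−S)⁺=58.2346, hold=56.8591 ⇒ V=58.2346 exercise | (k=2,j=1): S=91.1000, (K−S)⁺=33.7500, hold=33.8336 ⇒ V=33.8336 continue | (k=2,j=2): S=124.5840, (K−S)⁺=0.2660, hold=12.8329 ⇒ V=12.8329 continue  boundary S*=66.6154
step 1: (k=1,j=0): S=77.9016, (K−S)⁺=46.9484, hold=45.6139 ⇒ V=46.9484 exercise | (k=1,j=1): S=106.5345, (K−S)⁺=18.3155, hold=23.1511 ⇒ V=23.1511 continue  boundary S*=77.9016
step 0: (k=0,j=0): S=91.1000, (K−S)⁺=33.7500, hold=34.7484 ⇒ V=34.7484 continue  boundary S*=-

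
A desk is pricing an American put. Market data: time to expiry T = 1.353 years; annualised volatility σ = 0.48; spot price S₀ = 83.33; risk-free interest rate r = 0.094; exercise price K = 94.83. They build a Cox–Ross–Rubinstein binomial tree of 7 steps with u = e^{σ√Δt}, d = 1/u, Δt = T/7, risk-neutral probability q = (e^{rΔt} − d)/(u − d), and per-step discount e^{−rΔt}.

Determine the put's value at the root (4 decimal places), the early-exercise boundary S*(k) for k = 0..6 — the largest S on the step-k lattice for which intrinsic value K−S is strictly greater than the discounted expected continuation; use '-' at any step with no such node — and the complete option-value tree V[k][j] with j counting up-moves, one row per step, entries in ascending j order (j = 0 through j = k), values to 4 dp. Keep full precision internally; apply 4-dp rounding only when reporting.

price = 20.6040
boundary = - - 54.6392 44.2441 54.6392 67.4765 54.6392
tree:
20.6040
29.2774 12.3668
40.1908 19.0382 5.9007
50.5859 28.2868 10.1453 1.7133
59.0033 40.1908 16.9818 3.4247 0.0000
65.8193 50.5859 27.3535 6.8457 0.0000 0.0000
71.3385 59.0033 40.1908 13.6841 0.0000 0.0000 0.0000
75.8078 65.8193 50.5859 27.3535 0.0000 0.0000 0.0000 0.0000

Δt=0.19329, u=1.23495, d=0.80975, q=0.49056, disc=e^(-rΔt)=0.98200
k=7 terminal: V=max(K-S,0) → 75.8078 65.8193 50.5859 27.3535 0.0000 0.0000 0.0000 0.0000
k=6: j=0 S=23.4915 intr=71.3385 cont=69.6311 V=71.3385[EX]; j=1 S=35.8267 intr=59.0033 cont=57.2959 V=59.0033[EX]; j=2 S=54.6392 intr=40.1908 cont=38.4834 V=40.1908[EX]; j=3 S=83.3300 intr=11.5000 cont=13.6841 V=13.6841[hold]; j=4 S=127.0862 intr=0.0000 cont=0.0000 V=0.0000[hold]; j=5 S=193.8186 intr=0.0000 cont=0.0000 V=0.0000[hold]; j=6 S=295.5919 intr=0.0000 cont=0.0000 V=0.0000[hold]  S*(6)=54.6392
k=5: j=0 S=29.0107 intr=65.8193 cont=64.1119 V=65.8193[EX]; j=1 S=44.2441 intr=50.5859 cont=48.8785 V=50.5859[EX]; j=2 S=67.4765 intr=27.3535 cont=26.6982 V=27.3535[EX]; j=3 S=102.9082 intr=0.0000 cont=6.8457 V=6.8457[hold]; j=4 S=156.9448 intr=0.0000 cont=0.0000 V=0.0000[hold]; j=5 S=239.3558 intr=0.0000 cont=0.0000 V=0.0000[hold]  S*(5)=67.4765
k=4: j=0 S=35.8267 intr=59.0033 cont=57.2959 V=59.0033[EX]; j=1 S=54.6392 intr=40.1908 cont=38.4834 V=40.1908[EX]; j=2 S=83.3300 intr=11.5000 cont=16.9818 V=16.9818[hold]; j=3 S=127.0862 intr=0.0000 cont=3.4247 V=3.4247[hold]; j=4 S=193.8186 intr=0.0000 cont=0.0000 V=0.0000[hold]  S*(4)=54.6392
k=3: j=0 S=44.2441 intr=50.5859 cont=48.8785 V=50.5859[EX]; j=1 S=67.4765 intr=27.3535 cont=28.2868 V=28.2868[hold]; j=2 S=102.9082 intr=0.0000 cont=10.1453 V=10.1453[hold]; j=3 S=156.9448 intr=0.0000 cont=1.7133 V=1.7133[hold]  S*(3)=44.2441
k=2: j=0 S=54.6392 intr=40.1908 cont=38.9330 V=40.1908[EX]; j=1 S=83.3300 intr=11.5000 cont=19.0382 V=19.0382[hold]; j=2 S=127.0862 intr=0.0000 cont=5.9007 V=5.9007[hold]  S*(2)=54.6392
k=1: j=0 S=67.4765 intr=27.3535 cont=29.2774 V=29.2774[hold]; j=1 S=102.9082 intr=0.0000 cont=12.3668 V=12.3668[hold]  S*(1)=-
k=0: j=0 S=83.3300 intr=11.5000 cont=20.6040 V=20.6040[hold]  S*(0)=-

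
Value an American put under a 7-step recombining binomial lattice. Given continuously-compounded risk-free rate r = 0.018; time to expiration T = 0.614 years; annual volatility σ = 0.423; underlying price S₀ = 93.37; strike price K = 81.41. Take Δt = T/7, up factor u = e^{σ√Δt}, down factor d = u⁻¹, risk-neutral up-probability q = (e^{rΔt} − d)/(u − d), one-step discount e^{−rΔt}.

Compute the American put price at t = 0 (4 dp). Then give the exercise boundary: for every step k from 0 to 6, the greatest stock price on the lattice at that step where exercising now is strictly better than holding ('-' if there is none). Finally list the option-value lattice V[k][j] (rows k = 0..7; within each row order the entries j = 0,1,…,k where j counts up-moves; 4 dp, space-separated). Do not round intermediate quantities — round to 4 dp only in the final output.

price = 5.8940
boundary = - - - - 56.5688 49.9079 56.5688
tree:
5.8940
8.8875 2.6052
13.0187 4.3512 0.6841
18.3947 7.1203 1.3052 0.0000
24.8412 11.3311 2.4901 0.0000 0.0000
31.5021 17.3192 4.7507 0.0000 0.0000 0.0000
37.3787 24.8412 9.0634 0.0000 0.0000 0.0000 0.0000
42.5633 31.5021 17.2913 0.0000 0.0000 0.0000 0.0000 0.0000

params: Δt=0.08771 u=1.13346 d=0.88225 q=0.47501 e^(-rΔt)=0.99842
t_7 payoffs: 42.5633 31.5021 17.2913 0.0000 0.0000 0.0000 0.0000 0.0000
t_6: node(6,0) S=44.0313 payoff=37.3787 vs cont=37.2503 → 37.3787 [stop]  node(6,1) S=56.5688 payoff=24.8412 vs cont=24.7128 → 24.8412 [stop]  node(6,2) S=72.6762 payoff=8.7338 vs cont=9.0634 → 9.0634 [wait]  node(6,3) S=93.3700 payoff=0.0000 vs cont=0.0000 → 0.0000 [wait]  node(6,4) S=119.9562 payoff=0.0000 vs cont=0.0000 → 0.0000 [wait]  node(6,5) S=154.1125 payoff=0.0000 vs cont=0.0000 → 0.0000 [wait]  node(6,6) S=197.9945 payoff=0.0000 vs cont=0.0000 → 0.0000 [wait]  ⇒ S*(6)=56.5688
t_5: node(5,0) S=49.9079 payoff=31.5021 vs cont=31.3737 → 31.5021 [stop]  node(5,1) S=64.1187 payoff=17.2913 vs cont=17.3192 → 17.3192 [wait]  node(5,2) S=82.3758 payoff=0.0000 vs cont=4.7507 → 4.7507 [wait]  node(5,3) S=105.8315 payoff=0.0000 vs cont=0.0000 → 0.0000 [wait]  node(5,4) S=135.9660 payoff=0.0000 vs cont=0.0000 → 0.0000 [wait]  node(5,5) S=174.6809 payoff=0.0000 vs cont=0.0000 → 0.0000 [wait]  ⇒ S*(5)=49.9079
t_4: node(4,0) S=56.5688 payoff=24.8412 vs cont=24.7260 → 24.8412 [stop]  node(4,1) S=72.6762 payoff=8.7338 vs cont=11.3311 → 11.3311 [wait]  node(4,2) S=93.3700 payoff=0.0000 vs cont=2.4901 → 2.4901 [wait]  node(4,3) S=119.9562 payoff=0.0000 vs cont=0.0000 → 0.0000 [wait]  node(4,4) S=154.1125 payoff=0.0000 vs cont=0.0000 → 0.0000 [wait]  ⇒ S*(4)=56.5688
t_3: node(3,0) S=64.1187 payoff=17.2913 vs cont=18.3947 → 18.3947 [wait]  node(3,1) S=82.3758 payoff=0.0000 vs cont=7.1203 → 7.1203 [wait]  node(3,2) S=105.8315 payoff=0.0000 vs cont=1.3052 → 1.3052 [wait]  node(3,3) S=135.9660 payoff=0.0000 vs cont=0.0000 → 0.0000 [wait]  ⇒ S*(3)=-
t_2: node(2,0) S=72.6762 payoff=8.7338 vs cont=13.0187 → 13.0187 [wait]  node(2,1) S=93.3700 payoff=0.0000 vs cont=4.3512 → 4.3512 [wait]  node(2,2) S=119.9562 payoff=0.0000 vs cont=0.6841 → 0.6841 [wait]  ⇒ S*(2)=-
t_1: node(1,0) S=82.3758 payoff=0.0000 vs cont=8.8875 → 8.8875 [wait]  node(1,1) S=105.8315 payoff=0.0000 vs cont=2.6052 → 2.6052 [wait]  ⇒ S*(1)=-
t_0: node(0,0) S=93.3700 payoff=0.0000 vs cont=5.8940 → 5.8940 [wait]  ⇒ S*(0)=-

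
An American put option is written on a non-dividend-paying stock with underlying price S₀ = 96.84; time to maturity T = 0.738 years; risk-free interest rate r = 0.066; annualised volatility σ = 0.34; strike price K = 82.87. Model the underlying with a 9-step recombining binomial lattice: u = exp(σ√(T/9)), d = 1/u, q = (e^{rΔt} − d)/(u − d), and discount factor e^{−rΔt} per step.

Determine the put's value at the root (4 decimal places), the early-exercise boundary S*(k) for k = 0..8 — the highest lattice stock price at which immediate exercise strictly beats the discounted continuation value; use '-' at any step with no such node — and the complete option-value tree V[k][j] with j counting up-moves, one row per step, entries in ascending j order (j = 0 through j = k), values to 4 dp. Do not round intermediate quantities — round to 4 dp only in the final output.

Δt=0.08200, u=1.10226, d=0.90723, q=0.50350, disc=e^(-rΔt)=0.99460
k=9 terminal: V=max(K-S,0) → 42.5515 33.8841 23.3535 10.5590 0.0000 0.0000 0.0000 0.0000 0.0000 0.0000
k=8: j=0 S=44.4414 intr=38.4286 cont=37.9814 V=38.4286[EX]; j=1 S=53.9951 intr=28.8749 cont=28.4276 V=28.8749[EX]; j=2 S=65.6026 intr=17.2674 cont=16.8201 V=17.2674[EX]; j=3 S=79.7054 intr=3.1646 cont=5.2142 V=5.2142[hold]; j=4 S=96.8400 intr=0.0000 cont=0.0000 V=0.0000[hold]; j=5 S=117.6580 intr=0.0000 cont=0.0000 V=0.0000[hold]; j=6 S=142.9514 intr=0.0000 cont=0.0000 V=0.0000[hold]; j=7 S=173.6822 intr=0.0000 cont=0.0000 V=0.0000[hold]; j=8 S=211.0193 intr=0.0000 cont=0.0000 V=0.0000[hold]  S*(8)=65.6026
k=7: j=0 S=48.9859 intr=33.8841 cont=33.4369 V=33.8841[EX]; j=1 S=59.5165 intr=23.3535 cont=22.9062 V=23.3535[EX]; j=2 S=72.3110 intr=10.5590 cont=11.1381 V=11.1381[hold]; j=3 S=87.8560 intr=0.0000 cont=2.5749 V=2.5749[hold]; j=4 S=106.7427 intr=0.0000 cont=0.0000 V=0.0000[hold]; j=5 S=129.6896 intr=0.0000 cont=0.0000 V=0.0000[hold]; j=6 S=157.5694 intr=0.0000 cont=0.0000 V=0.0000[hold]; j=7 S=191.4427 intr=0.0000 cont=0.0000 V=0.0000[hold]  S*(7)=59.5165
k=6: j=0 S=53.9951 intr=28.8749 cont=28.4276 V=28.8749[EX]; j=1 S=65.6026 intr=17.2674 cont=17.1101 V=17.2674[EX]; j=2 S=79.7054 intr=3.1646 cont=6.7896 V=6.7896[hold]; j=3 S=96.8400 intr=0.0000 cont=1.2715 V=1.2715[hold]; j=4 S=117.6580 intr=0.0000 cont=0.0000 V=0.0000[hold]; j=5 S=142.9514 intr=0.0000 cont=0.0000 V=0.0000[hold]; j=6 S=173.6822 intr=0.0000 cont=0.0000 V=0.0000[hold]  S*(6)=65.6026
k=5: j=0 S=59.5165 intr=23.3535 cont=22.9062 V=23.3535[EX]; j=1 S=72.3110 intr=10.5590 cont=11.9271 V=11.9271[hold]; j=2 S=87.8560 intr=0.0000 cont=3.9896 V=3.9896[hold]; j=3 S=106.7427 intr=0.0000 cont=0.6279 V=0.6279[hold]; j=4 S=129.6896 intr=0.0000 cont=0.0000 V=0.0000[hold]; j=5 S=157.5694 intr=0.0000 cont=0.0000 V=0.0000[hold]  S*(5)=59.5165
k=4: j=0 S=65.6026 intr=17.2674 cont=17.5052 V=17.5052[hold]; j=1 S=79.7054 intr=3.1646 cont=7.8877 V=7.8877[hold]; j=2 S=96.8400 intr=0.0000 cont=2.2846 V=2.2846[hold]; j=3 S=117.6580 intr=0.0000 cont=0.3101 V=0.3101[hold]; j=4 S=142.9514 intr=0.0000 cont=0.0000 V=0.0000[hold]  S*(4)=-
k=3: j=0 S=72.3110 intr=10.5590 cont=12.5944 V=12.5944[hold]; j=1 S=87.8560 intr=0.0000 cont=5.0392 V=5.0392[hold]; j=2 S=106.7427 intr=0.0000 cont=1.2834 V=1.2834[hold]; j=3 S=129.6896 intr=0.0000 cont=0.1531 V=0.1531[hold]  S*(3)=-
k=2: j=0 S=79.7054 intr=3.1646 cont=8.7429 V=8.7429[hold]; j=1 S=96.8400 intr=0.0000 cont=3.1311 V=3.1311[hold]; j=2 S=117.6580 intr=0.0000 cont=0.7105 V=0.7105[hold]  S*(2)=-
k=1: j=0 S=87.8560 intr=0.0000 cont=5.8854 V=5.8854[hold]; j=1 S=106.7427 intr=0.0000 cont=1.9020 V=1.9020[hold]  S*(1)=-
k=0: j=0 S=96.8400 intr=0.0000 cont=3.8588 V=3.8588[hold]  S*(0)=-

price = 3.8588
boundary = - - - - - 59.5165 65.6026 59.5165 65.6026
tree:
3.8588
5.8854 1.9020
8.7429 3.1311 0.7105
12.5944 5.0392 1.2834 0.1531
17.5052 7.8877 2.2846 0.3101 0.0000
23.3535 11.9271 3.9896 0.6279 0.0000 0.0000
28.8749 17.2674 6.7896 1.2715 0.0000 0.0000 0.0000
33.8841 23.3535 11.1381 2.5749 0.0000 0.0000 0.0000 0.0000
38.4286 28.8749 17.2674 5.2142 0.0000 0.0000 0.0000 0.0000 0.0000
42.5515 33.8841 23.3535 10.5590 0.0000 0.0000 0.0000 0.0000 0.0000 0.0000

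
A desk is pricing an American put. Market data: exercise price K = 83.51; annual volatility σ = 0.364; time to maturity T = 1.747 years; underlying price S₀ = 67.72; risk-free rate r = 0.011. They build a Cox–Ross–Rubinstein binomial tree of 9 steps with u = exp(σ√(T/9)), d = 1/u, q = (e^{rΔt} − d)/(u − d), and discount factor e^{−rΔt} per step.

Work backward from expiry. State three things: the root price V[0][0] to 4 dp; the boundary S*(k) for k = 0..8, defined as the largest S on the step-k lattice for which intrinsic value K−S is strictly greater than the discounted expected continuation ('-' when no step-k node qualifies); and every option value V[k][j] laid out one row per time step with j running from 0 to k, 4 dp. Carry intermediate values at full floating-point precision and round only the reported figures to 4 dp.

params: Δt=0.19411 u=1.17395 d=0.85183 q=0.46663 e^(-rΔt)=0.99787
t_9 payoffs: 67.5188 61.4717 53.1379 41.6526 25.8242 4.0103 0.0000 0.0000 0.0000 0.0000
t_8: node(8,0) S=18.7728 payoff=64.7372 vs cont=64.5590 → 64.7372 [stop]  node(8,1) S=25.8718 payoff=57.6382 vs cont=57.4601 → 57.6382 [stop]  node(8,2) S=35.6553 payoff=47.8547 vs cont=47.6766 → 47.8547 [stop]  node(8,3) S=49.1383 payoff=34.3717 vs cont=34.1936 → 34.3717 [stop]  node(8,4) S=67.7200 payoff=15.7900 vs cont=15.6119 → 15.7900 [stop]  node(8,5) S=93.3284 payoff=0.0000 vs cont=2.1344 → 2.1344 [wait]  node(8,6) S=128.6206 payoff=0.0000 vs cont=0.0000 → 0.0000 [wait]  node(8,7) S=177.2585 payoff=0.0000 vs cont=0.0000 → 0.0000 [wait]  node(8,8) S=244.2890 payoff=0.0000 vs cont=0.0000 → 0.0000 [wait]  ⇒ S*(8)=67.7200
t_7: node(7,0) S=22.0383 payoff=61.4717 vs cont=61.2936 → 61.4717 [stop]  node(7,1) S=30.3721 payoff=53.1379 vs cont=52.9598 → 53.1379 [stop]  node(7,2) S=41.8574 payoff=41.6526 vs cont=41.4745 → 41.6526 [stop]  node(7,3) S=57.6858 payoff=25.8242 vs cont=25.6461 → 25.8242 [stop]  node(7,4) S=79.4997 payoff=4.0103 vs cont=9.3978 → 9.3978 [wait]  node(7,5) S=109.5625 payoff=0.0000 vs cont=1.1360 → 1.1360 [wait]  node(7,6) S=150.9937 payoff=0.0000 vs cont=0.0000 → 0.0000 [wait]  node(7,7) S=208.0920 payoff=0.0000 vs cont=0.0000 → 0.0000 [wait]  ⇒ S*(7)=57.6858
t_6: node(6,0) S=25.8718 payoff=57.6382 vs cont=57.4601 → 57.6382 [stop]  node(6,1) S=35.6553 payoff=47.8547 vs cont=47.6766 → 47.8547 [stop]  node(6,2) S=49.1383 payoff=34.3717 vs cont=34.1936 → 34.3717 [stop]  node(6,3) S=67.7200 payoff=15.7900 vs cont=18.1205 → 18.1205 [wait]  node(6,4) S=93.3284 payoff=0.0000 vs cont=5.5308 → 5.5308 [wait]  node(6,5) S=128.6206 payoff=0.0000 vs cont=0.6046 → 0.6046 [wait]  node(6,6) S=177.2585 payoff=0.0000 vs cont=0.0000 → 0.0000 [wait]  ⇒ S*(6)=49.1383
t_5: node(5,0) S=30.3721 payoff=53.1379 vs cont=52.9598 → 53.1379 [stop]  node(5,1) S=41.8574 payoff=41.6526 vs cont=41.4745 → 41.6526 [stop]  node(5,2) S=57.6858 payoff=25.8242 vs cont=26.7313 → 26.7313 [wait]  node(5,3) S=79.4997 payoff=4.0103 vs cont=12.2197 → 12.2197 [wait]  node(5,4) S=109.5625 payoff=0.0000 vs cont=3.2252 → 3.2252 [wait]  node(5,5) S=150.9937 payoff=0.0000 vs cont=0.3218 → 0.3218 [wait]  ⇒ S*(5)=41.8574
t_4: node(4,0) S=35.6553 payoff=47.8547 vs cont=47.6766 → 47.8547 [stop]  node(4,1) S=49.1383 payoff=34.3717 vs cont=34.6159 → 34.6159 [wait]  node(4,2) S=67.7200 payoff=15.7900 vs cont=19.9172 → 19.9172 [wait]  node(4,3) S=93.3284 payoff=0.0000 vs cont=8.0055 → 8.0055 [wait]  node(4,4) S=128.6206 payoff=0.0000 vs cont=1.8664 → 1.8664 [wait]  ⇒ S*(4)=35.6553
t_3: node(3,0) S=41.8574 payoff=41.6526 vs cont=41.5882 → 41.6526 [stop]  node(3,1) S=57.6858 payoff=25.8242 vs cont=27.6978 → 27.6978 [wait]  node(3,2) S=79.4997 payoff=4.0103 vs cont=14.3282 → 14.3282 [wait]  node(3,3) S=109.5625 payoff=0.0000 vs cont=5.1299 → 5.1299 [wait]  ⇒ S*(3)=41.8574
t_2: node(2,0) S=49.1383 payoff=34.3717 vs cont=35.0660 → 35.0660 [wait]  node(2,1) S=67.7200 payoff=15.7900 vs cont=21.4134 → 21.4134 [wait]  node(2,2) S=93.3284 payoff=0.0000 vs cont=10.0146 → 10.0146 [wait]  ⇒ S*(2)=-
t_1: node(1,0) S=57.6858 payoff=25.8242 vs cont=28.6341 → 28.6341 [wait]  node(1,1) S=79.4997 payoff=4.0103 vs cont=16.0601 → 16.0601 [wait]  ⇒ S*(1)=-
t_0: node(0,0) S=67.7200 payoff=15.7900 vs cont=22.7181 → 22.7181 [wait]  ⇒ S*(0)=-

price = 22.7181
boundary = - - - 41.8574 35.6553 41.8574 49.1383 57.6858 67.7200
tree:
22.7181
28.6341 16.0601
35.0660 21.4134 10.0146
41.6526 27.6978 14.3282 5.1299
47.8547 34.6159 19.9172 8.0055 1.8664
53.1379 41.6526 26.7313 12.2197 3.2252 0.3218
57.6382 47.8547 34.3717 18.1205 5.5308 0.6046 0.0000
61.4717 53.1379 41.6526 25.8242 9.3978 1.1360 0.0000 0.0000
64.7372 57.6382 47.8547 34.3717 15.7900 2.1344 0.0000 0.0000 0.0000
67.5188 61.4717 53.1379 41.6526 25.8242 4.0103 0.0000 0.0000 0.0000 0.0000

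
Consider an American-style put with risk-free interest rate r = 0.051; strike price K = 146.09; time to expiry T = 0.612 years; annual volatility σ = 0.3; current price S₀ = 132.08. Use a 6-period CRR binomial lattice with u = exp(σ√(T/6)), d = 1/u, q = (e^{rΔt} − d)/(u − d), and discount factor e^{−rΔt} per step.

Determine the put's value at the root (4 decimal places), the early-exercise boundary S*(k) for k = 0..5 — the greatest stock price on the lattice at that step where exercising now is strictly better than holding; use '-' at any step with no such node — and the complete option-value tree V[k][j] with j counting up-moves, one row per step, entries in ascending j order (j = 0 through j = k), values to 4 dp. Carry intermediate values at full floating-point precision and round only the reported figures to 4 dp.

Δt=0.10200  u=1.10055  d=0.90863  q=0.50324  discount=0.99481
step 6 (expiry): payoffs max(K−S,0) = 71.7586 56.0586 37.0425 14.0100 0.0000 0.0000 0.0000
step 5: (k=5,j=0): S=81.8056, (K−S)⁺=64.2844, hold=63.5264 ⇒ V=64.2844 exercise | (k=5,j=1): S=99.0843, (K−S)⁺=47.0057, hold=46.2477 ⇒ V=47.0057 exercise | (k=5,j=2): S=120.0124, (K−S)⁺=26.0776, hold=25.3196 ⇒ V=26.0776 exercise | (k=5,j=3): S=145.3610, (K−S)⁺=0.7290, hold=6.9235 ⇒ V=6.9235 continue | (k=5,j=4): S=176.0635, (K−S)⁺=0.0000, hold=0.0000 ⇒ V=0.0000 continue | (k=5,j=5): S=213.2509, (K−S)⁺=0.0000, hold=0.0000 ⇒ V=0.0000 continue  boundary S*=120.0124
step 4: (k=4,j=0): S=90.0314, (K−S)⁺=56.0586, hold=55.3006 ⇒ V=56.0586 exercise | (k=4,j=1): S=109.0475, (K−S)⁺=37.0425, hold=36.2846 ⇒ V=37.0425 exercise | (k=4,j=2): S=132.0800, (K−S)⁺=14.0100, hold=16.3531 ⇒ V=16.3531 continue | (k=4,j=3): S=159.9774, (K−S)⁺=0.0000, hold=3.4215 ⇒ V=3.4215 continue | (k=4,j=4): S=193.7671, (K−S)⁺=0.0000, hold=0.0000 ⇒ V=0.0000 continue  boundary S*=109.0475
step 3: (k=3,j=0): S=99.0843, (K−S)⁺=47.0057, hold=46.2477 ⇒ V=47.0057 exercise | (k=3,j=1): S=120.0124, (K−S)⁺=26.0776, hold=26.4926 ⇒ V=26.4926 continue | (k=3,j=2): S=145.3610, (K−S)⁺=0.7290, hold=9.7943 ⇒ V=9.7943 continue | (k=3,j=3): S=176.0635, (K−S)⁺=0.0000, hold=1.6908 ⇒ V=1.6908 continue  boundary S*=99.0843
step 2: (k=2,j=0): S=109.0475, (K−S)⁺=37.0425, hold=36.4923 ⇒ V=37.0425 exercise | (k=2,j=1): S=132.0800, (K−S)⁺=14.0100, hold=17.9955 ⇒ V=17.9955 continue | (k=2,j=2): S=159.9774, (K−S)⁺=0.0000, hold=5.6866 ⇒ V=5.6866 continue  boundary S*=109.0475
step 1: (k=1,j=0): S=120.0124, (K−S)⁺=26.0776, hold=27.3148 ⇒ V=27.3148 continue | (k=1,j=1): S=145.3610, (K−S)⁺=0.7290, hold=11.7399 ⇒ V=11.7399 continue  boundary S*=-
step 0: (k=0,j=0): S=132.0800, (K−S)⁺=14.0100, hold=19.3758 ⇒ V=19.3758 continue  boundary S*=-

price = 19.3758
boundary = - - 109.0475 99.0843 109.0475 120.0124
tree:
19.3758
27.3148 11.7399
37.0425 17.9955 5.6866
47.0057 26.4926 9.7943 1.6908
56.0586 37.0425 16.3531 3.4215 0.0000
64.2844 47.0057 26.0776 6.9235 0.0000 0.0000
71.7586 56.0586 37.0425 14.0100 0.0000 0.0000 0.0000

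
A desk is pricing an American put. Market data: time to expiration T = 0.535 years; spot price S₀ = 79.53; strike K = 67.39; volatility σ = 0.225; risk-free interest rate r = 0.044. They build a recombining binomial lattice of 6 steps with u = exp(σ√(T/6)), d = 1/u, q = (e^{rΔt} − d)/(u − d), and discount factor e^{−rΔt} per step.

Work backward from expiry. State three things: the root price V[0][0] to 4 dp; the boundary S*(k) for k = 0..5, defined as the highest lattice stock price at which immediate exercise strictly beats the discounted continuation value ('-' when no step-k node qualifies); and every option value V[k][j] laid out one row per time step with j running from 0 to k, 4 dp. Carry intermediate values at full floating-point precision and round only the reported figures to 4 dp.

price = 0.7403
boundary = - - - - - 56.8377
tree:
0.7403
1.3369 0.1784
2.3667 0.3673 0.0000
4.0785 0.7562 0.0000 0.0000
6.7614 1.5572 0.0000 0.0000 0.0000
10.5523 3.2064 0.0000 0.0000 0.0000 0.0000
14.2456 6.6023 0.0000 0.0000 0.0000 0.0000 0.0000

params: Δt=0.08917 u=1.06950 d=0.93502 q=0.51244 e^(-rΔt)=0.99608
t_6 payoffs: 14.2456 6.6023 0.0000 0.0000 0.0000 0.0000 0.0000
t_5: node(5,0) S=56.8377 payoff=10.5523 vs cont=10.2884 → 10.5523 [stop]  node(5,1) S=65.0121 payoff=2.3779 vs cont=3.2064 → 3.2064 [wait]  node(5,2) S=74.3622 payoff=0.0000 vs cont=0.0000 → 0.0000 [wait]  node(5,3) S=85.0570 payoff=0.0000 vs cont=0.0000 → 0.0000 [wait]  node(5,4) S=97.2898 payoff=0.0000 vs cont=0.0000 → 0.0000 [wait]  node(5,5) S=111.2821 payoff=0.0000 vs cont=0.0000 → 0.0000 [wait]  ⇒ S*(5)=56.8377
t_4: node(4,0) S=60.7877 payoff=6.6023 vs cont=6.7614 → 6.7614 [wait]  node(4,1) S=69.5302 payoff=0.0000 vs cont=1.5572 → 1.5572 [wait]  node(4,2) S=79.5300 payoff=0.0000 vs cont=0.0000 → 0.0000 [wait]  node(4,3) S=90.9680 payoff=0.0000 vs cont=0.0000 → 0.0000 [wait]  node(4,4) S=104.0510 payoff=0.0000 vs cont=0.0000 → 0.0000 [wait]  ⇒ S*(4)=-
t_3: node(3,0) S=65.0121 payoff=2.3779 vs cont=4.0785 → 4.0785 [wait]  node(3,1) S=74.3622 payoff=0.0000 vs cont=0.7562 → 0.7562 [wait]  node(3,2) S=85.0570 payoff=0.0000 vs cont=0.0000 → 0.0000 [wait]  node(3,3) S=97.2898 payoff=0.0000 vs cont=0.0000 → 0.0000 [wait]  ⇒ S*(3)=-
t_2: node(2,0) S=69.5302 payoff=0.0000 vs cont=2.3667 → 2.3667 [wait]  node(2,1) S=79.5300 payoff=0.0000 vs cont=0.3673 → 0.3673 [wait]  node(2,2) S=90.9680 payoff=0.0000 vs cont=0.0000 → 0.0000 [wait]  ⇒ S*(2)=-
t_1: node(1,0) S=74.3622 payoff=0.0000 vs cont=1.3369 → 1.3369 [wait]  node(1,1) S=85.0570 payoff=0.0000 vs cont=0.1784 → 0.1784 [wait]  ⇒ S*(1)=-
t_0: node(0,0) S=79.5300 payoff=0.0000 vs cont=0.7403 → 0.7403 [wait]  ⇒ S*(0)=-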